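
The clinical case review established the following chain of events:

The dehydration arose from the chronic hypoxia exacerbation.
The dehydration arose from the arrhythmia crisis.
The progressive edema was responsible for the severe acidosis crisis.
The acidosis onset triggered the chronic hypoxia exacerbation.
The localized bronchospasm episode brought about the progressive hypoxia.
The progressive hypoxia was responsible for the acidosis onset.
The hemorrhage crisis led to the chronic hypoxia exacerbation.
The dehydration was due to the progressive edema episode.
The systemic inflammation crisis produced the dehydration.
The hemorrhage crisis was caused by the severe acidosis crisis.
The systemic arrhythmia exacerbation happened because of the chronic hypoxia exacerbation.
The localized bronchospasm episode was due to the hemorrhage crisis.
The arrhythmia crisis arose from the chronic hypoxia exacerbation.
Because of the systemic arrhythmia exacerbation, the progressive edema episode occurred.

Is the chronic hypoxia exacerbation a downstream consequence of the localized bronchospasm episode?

Yes

There is a causal chain: the localized bronchospasm episode → the progressive hypoxia → the acidosis onset → the chronic hypoxia exacerbation.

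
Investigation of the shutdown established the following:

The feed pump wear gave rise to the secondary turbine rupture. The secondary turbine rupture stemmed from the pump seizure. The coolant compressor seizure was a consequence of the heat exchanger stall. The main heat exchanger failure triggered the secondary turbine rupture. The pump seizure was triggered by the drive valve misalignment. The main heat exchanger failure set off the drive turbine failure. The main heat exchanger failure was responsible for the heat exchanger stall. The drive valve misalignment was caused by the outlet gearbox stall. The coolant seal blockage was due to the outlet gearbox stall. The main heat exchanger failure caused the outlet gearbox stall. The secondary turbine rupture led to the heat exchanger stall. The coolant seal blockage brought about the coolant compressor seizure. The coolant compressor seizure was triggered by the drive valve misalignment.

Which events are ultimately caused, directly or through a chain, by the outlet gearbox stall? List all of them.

Direct effects: the drive valve misalignment, the coolant seal blockage.
2 steps out: the pump seizure, the coolant compressor seizure.
3 steps out: the secondary turbine rupture.
4 steps out: the heat exchanger stall.
Not reachable from it: the main heat exchanger failure, the drive turbine failure, the feed pump wear.

the coolant compressor seizure, the coolant seal blockage, the drive valve misalignment, the heat exchanger stall, the pump seizure, the secondary turbine rupture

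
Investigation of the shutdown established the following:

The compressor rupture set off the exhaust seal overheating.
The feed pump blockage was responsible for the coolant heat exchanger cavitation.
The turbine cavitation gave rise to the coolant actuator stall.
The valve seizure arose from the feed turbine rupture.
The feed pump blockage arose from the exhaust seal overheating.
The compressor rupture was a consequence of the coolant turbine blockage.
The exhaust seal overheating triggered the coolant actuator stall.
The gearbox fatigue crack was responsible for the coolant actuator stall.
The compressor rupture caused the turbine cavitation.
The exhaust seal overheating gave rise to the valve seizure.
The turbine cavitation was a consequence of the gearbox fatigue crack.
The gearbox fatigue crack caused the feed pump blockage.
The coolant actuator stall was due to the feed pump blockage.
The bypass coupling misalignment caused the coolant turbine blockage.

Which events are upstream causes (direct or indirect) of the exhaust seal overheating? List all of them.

the bypass coupling misalignment, the compressor rupture, the coolant turbine blockage

Immediate cause of the exhaust seal overheating: the compressor rupture.
Further upstream: the bypass coupling misalignment, the coolant turbine blockage.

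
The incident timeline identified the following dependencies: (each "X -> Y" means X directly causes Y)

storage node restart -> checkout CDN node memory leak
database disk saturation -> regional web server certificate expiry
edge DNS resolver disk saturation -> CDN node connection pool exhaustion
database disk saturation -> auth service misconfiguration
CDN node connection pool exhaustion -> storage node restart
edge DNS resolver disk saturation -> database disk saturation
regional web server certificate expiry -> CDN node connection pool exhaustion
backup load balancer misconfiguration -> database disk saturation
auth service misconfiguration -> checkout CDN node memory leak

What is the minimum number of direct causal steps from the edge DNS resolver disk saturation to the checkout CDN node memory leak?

3

Shortest chain: the edge DNS resolver disk saturation → the database disk saturation → the auth service misconfiguration → the checkout CDN node memory leak.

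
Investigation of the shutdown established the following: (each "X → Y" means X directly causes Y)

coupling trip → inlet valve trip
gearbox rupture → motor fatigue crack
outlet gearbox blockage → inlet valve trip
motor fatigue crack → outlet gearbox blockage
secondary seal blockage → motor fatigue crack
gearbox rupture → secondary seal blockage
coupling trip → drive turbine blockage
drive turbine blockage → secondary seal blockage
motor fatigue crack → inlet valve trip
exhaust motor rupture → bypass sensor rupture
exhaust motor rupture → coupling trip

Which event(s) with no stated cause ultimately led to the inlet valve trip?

Tracing upstream from the inlet valve trip: the inlet valve trip ← the coupling trip ← the exhaust motor rupture.
A separate upstream branch: the inlet valve trip ← the motor fatigue crack ← the gearbox rupture.
Each of those chain origins has no stated cause.

the exhaust motor rupture, the gearbox rupture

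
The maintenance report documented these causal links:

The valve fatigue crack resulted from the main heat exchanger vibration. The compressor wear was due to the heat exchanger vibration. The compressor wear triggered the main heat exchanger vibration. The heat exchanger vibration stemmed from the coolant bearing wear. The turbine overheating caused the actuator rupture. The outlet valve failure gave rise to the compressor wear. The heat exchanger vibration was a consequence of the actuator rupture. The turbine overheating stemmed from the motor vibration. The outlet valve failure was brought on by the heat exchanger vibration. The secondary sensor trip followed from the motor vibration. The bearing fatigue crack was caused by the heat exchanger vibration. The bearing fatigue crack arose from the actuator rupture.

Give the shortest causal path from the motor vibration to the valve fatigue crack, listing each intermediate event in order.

the motor vibration → the turbine overheating
the turbine overheating → the actuator rupture
the actuator rupture → the heat exchanger vibration
the heat exchanger vibration → the compressor wear
the compressor wear → the main heat exchanger vibration
the main heat exchanger vibration → the valve fatigue crack
Length: 6 steps.

the motor vibration → the turbine overheating → the actuator rupture → the heat exchanger vibration → the compressor wear → the main heat exchanger vibration → the valve fatigue crack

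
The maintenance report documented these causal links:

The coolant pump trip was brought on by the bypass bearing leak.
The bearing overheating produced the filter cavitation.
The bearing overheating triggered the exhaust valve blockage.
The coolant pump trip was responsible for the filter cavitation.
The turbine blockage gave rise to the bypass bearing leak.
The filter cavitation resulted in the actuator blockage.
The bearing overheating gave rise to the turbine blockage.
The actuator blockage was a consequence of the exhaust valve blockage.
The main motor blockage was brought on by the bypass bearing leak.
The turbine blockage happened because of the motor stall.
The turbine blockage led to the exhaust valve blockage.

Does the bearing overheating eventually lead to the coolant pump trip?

There is a causal chain: the bearing overheating → the turbine blockage → the bypass bearing leak → the coolant pump trip.

Yes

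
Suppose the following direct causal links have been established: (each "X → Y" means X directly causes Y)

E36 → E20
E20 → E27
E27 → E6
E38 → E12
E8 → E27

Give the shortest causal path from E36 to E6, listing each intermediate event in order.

E36 → E20 → E27 → E6

E36 → E20
E20 → E27
E27 → E6
Length: 3 steps.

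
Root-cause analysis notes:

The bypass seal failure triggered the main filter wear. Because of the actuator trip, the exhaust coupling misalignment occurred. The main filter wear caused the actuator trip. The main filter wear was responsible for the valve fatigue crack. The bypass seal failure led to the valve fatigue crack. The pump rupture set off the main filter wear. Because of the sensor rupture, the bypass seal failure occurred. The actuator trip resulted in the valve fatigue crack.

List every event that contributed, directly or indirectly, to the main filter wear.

the bypass seal failure, the pump rupture, the sensor rupture

Immediate causes of the main filter wear: the bypass seal failure, the pump rupture.
Further upstream: the sensor rupture.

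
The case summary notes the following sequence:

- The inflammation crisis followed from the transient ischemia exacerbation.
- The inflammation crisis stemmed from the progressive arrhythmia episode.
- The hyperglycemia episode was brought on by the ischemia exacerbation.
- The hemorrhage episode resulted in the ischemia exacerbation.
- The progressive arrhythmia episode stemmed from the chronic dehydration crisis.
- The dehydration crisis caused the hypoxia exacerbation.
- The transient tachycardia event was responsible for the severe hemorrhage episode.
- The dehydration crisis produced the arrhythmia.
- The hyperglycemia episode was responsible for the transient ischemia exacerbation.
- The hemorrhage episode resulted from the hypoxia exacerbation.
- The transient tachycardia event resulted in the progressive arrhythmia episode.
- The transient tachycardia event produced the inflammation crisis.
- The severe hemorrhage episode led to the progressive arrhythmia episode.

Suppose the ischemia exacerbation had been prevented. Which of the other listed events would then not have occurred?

Downstream of the ischemia exacerbation: the hyperglycemia episode, the transient ischemia exacerbation, the inflammation crisis.
Of those, still caused via another path: the inflammation crisis.
The remainder have no surviving cause.

the hyperglycemia episode, the transient ischemia exacerbation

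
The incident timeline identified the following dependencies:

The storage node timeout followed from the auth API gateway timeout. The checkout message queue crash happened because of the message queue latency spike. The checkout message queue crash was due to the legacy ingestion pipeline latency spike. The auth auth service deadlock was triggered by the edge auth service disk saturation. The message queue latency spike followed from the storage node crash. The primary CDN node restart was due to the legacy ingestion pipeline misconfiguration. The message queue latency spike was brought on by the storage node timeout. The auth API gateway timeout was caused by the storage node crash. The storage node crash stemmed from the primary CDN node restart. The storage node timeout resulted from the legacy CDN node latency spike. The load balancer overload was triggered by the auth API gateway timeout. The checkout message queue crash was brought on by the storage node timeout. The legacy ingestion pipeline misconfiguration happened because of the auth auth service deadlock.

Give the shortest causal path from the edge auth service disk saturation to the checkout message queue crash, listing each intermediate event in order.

the edge auth service disk saturation → the auth auth service deadlock → the legacy ingestion pipeline misconfiguration → the primary CDN node restart → the storage node crash → the message queue latency spike → the checkout message queue crash

the edge auth service disk saturation → the auth auth service deadlock
the auth auth service deadlock → the legacy ingestion pipeline misconfiguration
the legacy ingestion pipeline misconfiguration → the primary CDN node restart
the primary CDN node restart → the storage node crash
the storage node crash → the message queue latency spike
the message queue latency spike → the checkout message queue crash
Length: 6 steps.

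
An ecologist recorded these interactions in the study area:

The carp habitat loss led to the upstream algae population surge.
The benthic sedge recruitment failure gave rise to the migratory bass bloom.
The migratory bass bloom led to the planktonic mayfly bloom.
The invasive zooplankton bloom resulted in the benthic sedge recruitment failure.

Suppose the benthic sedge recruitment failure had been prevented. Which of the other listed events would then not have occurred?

Downstream of the benthic sedge recruitment failure: the migratory bass bloom, the planktonic mayfly bloom.

the migratory bass bloom, the planktonic mayfly bloom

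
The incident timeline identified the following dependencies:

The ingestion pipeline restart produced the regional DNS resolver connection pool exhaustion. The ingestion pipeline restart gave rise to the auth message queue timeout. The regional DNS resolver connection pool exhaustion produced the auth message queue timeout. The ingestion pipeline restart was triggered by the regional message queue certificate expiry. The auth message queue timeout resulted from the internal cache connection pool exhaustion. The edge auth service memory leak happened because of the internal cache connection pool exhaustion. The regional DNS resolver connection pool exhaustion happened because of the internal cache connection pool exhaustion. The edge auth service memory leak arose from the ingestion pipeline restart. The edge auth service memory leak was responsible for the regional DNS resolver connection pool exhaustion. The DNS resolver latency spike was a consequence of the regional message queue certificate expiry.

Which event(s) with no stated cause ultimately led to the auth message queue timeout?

Tracing upstream from the auth message queue timeout: the auth message queue timeout ← the ingestion pipeline restart ← the regional message queue certificate expiry.
A separate upstream branch: the auth message queue timeout ← the internal cache connection pool exhaustion.
Each of those chain origins has no stated cause.

the internal cache connection pool exhaustion, the regional message queue certificate expiry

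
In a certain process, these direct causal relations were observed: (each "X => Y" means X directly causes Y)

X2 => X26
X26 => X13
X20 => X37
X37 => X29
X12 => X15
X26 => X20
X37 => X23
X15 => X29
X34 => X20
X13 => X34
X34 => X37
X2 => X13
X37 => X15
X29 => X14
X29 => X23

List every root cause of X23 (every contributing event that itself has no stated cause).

Tracing upstream from X23: X23 ← X37 ← X34 ← X13 ← X2.
A separate upstream branch: X23 ← X29 ← X15 ← X12.
Each of those chain origins has no stated cause.

X12, X2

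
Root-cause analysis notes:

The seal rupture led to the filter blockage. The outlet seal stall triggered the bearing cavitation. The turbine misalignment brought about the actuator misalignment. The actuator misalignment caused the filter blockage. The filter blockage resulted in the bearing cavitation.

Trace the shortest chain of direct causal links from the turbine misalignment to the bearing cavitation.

the turbine misalignment → the actuator misalignment → the filter blockage → the bearing cavitation

the turbine misalignment → the actuator misalignment
the actuator misalignment → the filter blockage
the filter blockage → the bearing cavitation
Length: 3 steps.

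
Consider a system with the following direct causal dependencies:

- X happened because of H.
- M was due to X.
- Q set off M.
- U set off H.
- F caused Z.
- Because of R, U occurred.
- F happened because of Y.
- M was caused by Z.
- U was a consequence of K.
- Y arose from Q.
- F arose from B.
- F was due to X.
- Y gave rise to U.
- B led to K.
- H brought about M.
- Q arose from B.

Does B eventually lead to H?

Yes

There is a causal chain: B → K → U → H.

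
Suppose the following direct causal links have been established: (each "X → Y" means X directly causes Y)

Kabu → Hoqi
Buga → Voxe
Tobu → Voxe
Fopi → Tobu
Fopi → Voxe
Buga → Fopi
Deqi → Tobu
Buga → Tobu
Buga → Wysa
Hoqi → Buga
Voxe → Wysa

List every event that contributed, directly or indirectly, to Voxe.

Buga, Deqi, Fopi, Hoqi, Kabu, Tobu

Immediate causes of Voxe: Buga, Fopi, Tobu.
Further upstream: Kabu, Hoqi, Deqi.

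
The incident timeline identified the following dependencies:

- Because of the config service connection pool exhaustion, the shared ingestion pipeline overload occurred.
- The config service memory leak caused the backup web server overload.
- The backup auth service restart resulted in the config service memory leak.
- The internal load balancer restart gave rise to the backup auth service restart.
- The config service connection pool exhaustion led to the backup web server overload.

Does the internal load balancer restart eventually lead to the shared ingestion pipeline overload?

The internal load balancer restart leads to the backup auth service restart, the config service memory leak, the backup web server overload; the shared ingestion pipeline overload is not among them.

No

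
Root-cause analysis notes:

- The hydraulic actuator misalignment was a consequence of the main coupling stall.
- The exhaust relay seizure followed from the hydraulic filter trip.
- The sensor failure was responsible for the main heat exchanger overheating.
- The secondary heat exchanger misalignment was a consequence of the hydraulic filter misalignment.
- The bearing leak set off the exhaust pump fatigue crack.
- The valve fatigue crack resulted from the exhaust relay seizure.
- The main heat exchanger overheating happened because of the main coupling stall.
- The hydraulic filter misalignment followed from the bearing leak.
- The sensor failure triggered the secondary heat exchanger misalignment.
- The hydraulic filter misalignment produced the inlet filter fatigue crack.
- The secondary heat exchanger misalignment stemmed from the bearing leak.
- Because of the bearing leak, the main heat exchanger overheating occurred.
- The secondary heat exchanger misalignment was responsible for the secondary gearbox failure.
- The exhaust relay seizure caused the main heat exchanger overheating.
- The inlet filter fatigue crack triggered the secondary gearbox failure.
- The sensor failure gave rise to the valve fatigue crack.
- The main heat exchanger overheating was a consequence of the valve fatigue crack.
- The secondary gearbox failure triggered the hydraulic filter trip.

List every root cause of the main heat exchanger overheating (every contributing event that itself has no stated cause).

Tracing upstream from the main heat exchanger overheating: the main heat exchanger overheating ← the bearing leak.
A separate upstream branch: the main heat exchanger overheating ← the main coupling stall.
A separate upstream branch: the main heat exchanger overheating ← the sensor failure.
Each of those chain origins has no stated cause.

the bearing leak, the main coupling stall, the sensor failure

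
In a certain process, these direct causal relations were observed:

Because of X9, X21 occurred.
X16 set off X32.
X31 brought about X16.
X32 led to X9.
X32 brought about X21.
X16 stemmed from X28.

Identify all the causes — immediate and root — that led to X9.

X16, X28, X31, X32

Immediate cause of X9: X32.
Further upstream: X28, X16, X31.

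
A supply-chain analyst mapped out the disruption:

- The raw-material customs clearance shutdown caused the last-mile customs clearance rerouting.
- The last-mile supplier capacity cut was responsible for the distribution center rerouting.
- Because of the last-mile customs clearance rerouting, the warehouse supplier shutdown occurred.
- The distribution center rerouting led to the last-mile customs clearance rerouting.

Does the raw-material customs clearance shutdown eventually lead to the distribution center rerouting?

The raw-material customs clearance shutdown leads to the last-mile customs clearance rerouting, the warehouse supplier shutdown; the distribution center rerouting is not among them.

No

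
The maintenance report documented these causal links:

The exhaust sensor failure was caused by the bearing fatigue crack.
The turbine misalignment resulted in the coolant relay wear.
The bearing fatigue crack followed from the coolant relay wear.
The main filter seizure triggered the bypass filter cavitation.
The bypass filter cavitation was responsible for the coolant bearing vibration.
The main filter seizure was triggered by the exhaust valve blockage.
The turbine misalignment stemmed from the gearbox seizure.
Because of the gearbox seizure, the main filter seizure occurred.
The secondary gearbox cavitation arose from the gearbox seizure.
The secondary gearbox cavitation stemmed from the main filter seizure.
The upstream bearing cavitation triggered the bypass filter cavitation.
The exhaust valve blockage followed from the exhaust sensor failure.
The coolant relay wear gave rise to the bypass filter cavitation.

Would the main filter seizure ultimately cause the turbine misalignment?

No

The main filter seizure leads to the bypass filter cavitation, the secondary gearbox cavitation, the coolant bearing vibration; the turbine misalignment is not among them.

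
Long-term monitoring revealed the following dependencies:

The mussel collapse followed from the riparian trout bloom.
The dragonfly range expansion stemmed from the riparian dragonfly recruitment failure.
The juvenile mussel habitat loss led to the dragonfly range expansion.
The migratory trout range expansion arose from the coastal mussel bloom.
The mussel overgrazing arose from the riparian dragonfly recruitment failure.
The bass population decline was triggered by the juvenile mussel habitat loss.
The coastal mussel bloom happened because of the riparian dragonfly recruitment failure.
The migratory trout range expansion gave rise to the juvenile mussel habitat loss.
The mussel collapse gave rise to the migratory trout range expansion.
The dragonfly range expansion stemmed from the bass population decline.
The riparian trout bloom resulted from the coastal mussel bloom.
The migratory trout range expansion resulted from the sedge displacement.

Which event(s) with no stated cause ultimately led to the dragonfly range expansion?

the riparian dragonfly recruitment failure, the sedge displacement

Tracing upstream from the dragonfly range expansion: the dragonfly range expansion ← the riparian dragonfly recruitment failure.
A separate upstream branch: the dragonfly range expansion ← the juvenile mussel habitat loss ← the migratory trout range expansion ← the sedge displacement.
Each of those chain origins has no stated cause.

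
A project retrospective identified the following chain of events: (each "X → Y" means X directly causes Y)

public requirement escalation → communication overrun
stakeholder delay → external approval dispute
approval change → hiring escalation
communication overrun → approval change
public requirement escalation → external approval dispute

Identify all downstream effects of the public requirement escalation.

Direct effects: the communication overrun, the external approval dispute.
2 steps out: the approval change.
3 steps out: the hiring escalation.
Not reachable from it: the stakeholder delay.

the approval change, the communication overrun, the external approval dispute, the hiring escalation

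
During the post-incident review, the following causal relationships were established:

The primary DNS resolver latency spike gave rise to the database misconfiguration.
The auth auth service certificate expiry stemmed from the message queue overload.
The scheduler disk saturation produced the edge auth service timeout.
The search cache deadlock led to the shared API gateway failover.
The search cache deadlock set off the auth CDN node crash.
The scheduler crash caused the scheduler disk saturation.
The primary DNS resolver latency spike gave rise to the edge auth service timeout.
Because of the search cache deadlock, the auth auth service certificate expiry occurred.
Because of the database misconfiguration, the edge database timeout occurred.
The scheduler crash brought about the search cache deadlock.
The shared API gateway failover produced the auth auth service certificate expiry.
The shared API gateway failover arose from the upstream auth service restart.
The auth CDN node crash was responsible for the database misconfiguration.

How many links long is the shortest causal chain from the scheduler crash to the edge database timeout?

Shortest chain: the scheduler crash → the search cache deadlock → the auth CDN node crash → the database misconfiguration → the edge database timeout.

4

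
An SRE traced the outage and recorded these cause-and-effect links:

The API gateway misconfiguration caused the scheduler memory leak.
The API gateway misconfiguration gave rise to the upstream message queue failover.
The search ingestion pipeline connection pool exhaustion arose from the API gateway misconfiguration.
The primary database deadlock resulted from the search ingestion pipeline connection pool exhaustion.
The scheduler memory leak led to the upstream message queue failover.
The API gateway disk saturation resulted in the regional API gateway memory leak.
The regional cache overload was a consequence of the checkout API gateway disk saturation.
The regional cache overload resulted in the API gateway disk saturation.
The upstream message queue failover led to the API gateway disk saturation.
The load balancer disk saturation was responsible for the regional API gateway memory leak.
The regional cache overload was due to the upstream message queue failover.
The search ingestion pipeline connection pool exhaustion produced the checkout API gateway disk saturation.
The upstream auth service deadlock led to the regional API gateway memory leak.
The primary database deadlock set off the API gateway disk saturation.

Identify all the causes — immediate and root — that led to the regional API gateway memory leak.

the API gateway disk saturation, the API gateway misconfiguration, the checkout API gateway disk saturation, the load balancer disk saturation, the primary database deadlock, the regional cache overload, the scheduler memory leak, the search ingestion pipeline connection pool exhaustion, the upstream auth service deadlock, the upstream message queue failover

Immediate causes of the regional API gateway memory leak: the upstream auth service deadlock, the load balancer disk saturation, the API gateway disk saturation.
Further upstream: the API gateway misconfiguration, the scheduler memory leak, the search ingestion pipeline connection pool exhaustion, the upstream message queue failover, the checkout API gateway disk saturation, the regional cache overload, the primary database deadlock.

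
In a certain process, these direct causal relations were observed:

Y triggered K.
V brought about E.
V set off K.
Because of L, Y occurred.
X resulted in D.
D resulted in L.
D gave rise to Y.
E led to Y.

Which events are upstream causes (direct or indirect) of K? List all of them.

D, E, L, V, X, Y

Immediate causes of K: V, Y.
Further upstream: E, X, D, L.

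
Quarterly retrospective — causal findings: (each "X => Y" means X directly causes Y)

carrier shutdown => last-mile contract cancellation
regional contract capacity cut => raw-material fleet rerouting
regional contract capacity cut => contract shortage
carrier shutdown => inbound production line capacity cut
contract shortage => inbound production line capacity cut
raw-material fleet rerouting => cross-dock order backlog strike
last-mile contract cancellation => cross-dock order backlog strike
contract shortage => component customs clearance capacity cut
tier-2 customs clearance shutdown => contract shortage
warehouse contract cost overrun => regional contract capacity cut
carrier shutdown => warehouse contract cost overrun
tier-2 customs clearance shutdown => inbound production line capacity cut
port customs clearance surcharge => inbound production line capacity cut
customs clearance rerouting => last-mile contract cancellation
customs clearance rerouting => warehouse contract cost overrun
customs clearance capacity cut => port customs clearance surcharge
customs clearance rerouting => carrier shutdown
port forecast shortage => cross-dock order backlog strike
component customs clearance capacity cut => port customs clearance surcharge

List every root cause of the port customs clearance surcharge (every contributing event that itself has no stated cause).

Tracing upstream from the port customs clearance surcharge: the port customs clearance surcharge ← the component customs clearance capacity cut ← the contract shortage ← the regional contract capacity cut ← the warehouse contract cost overrun ← the customs clearance rerouting.
A separate upstream branch: the port customs clearance surcharge ← the component customs clearance capacity cut ← the contract shortage ← the tier-2 customs clearance shutdown.
A separate upstream branch: the port customs clearance surcharge ← the customs clearance capacity cut.
Each of those chain origins has no stated cause.

the customs clearance capacity cut, the customs clearance rerouting, the tier-2 customs clearance shutdown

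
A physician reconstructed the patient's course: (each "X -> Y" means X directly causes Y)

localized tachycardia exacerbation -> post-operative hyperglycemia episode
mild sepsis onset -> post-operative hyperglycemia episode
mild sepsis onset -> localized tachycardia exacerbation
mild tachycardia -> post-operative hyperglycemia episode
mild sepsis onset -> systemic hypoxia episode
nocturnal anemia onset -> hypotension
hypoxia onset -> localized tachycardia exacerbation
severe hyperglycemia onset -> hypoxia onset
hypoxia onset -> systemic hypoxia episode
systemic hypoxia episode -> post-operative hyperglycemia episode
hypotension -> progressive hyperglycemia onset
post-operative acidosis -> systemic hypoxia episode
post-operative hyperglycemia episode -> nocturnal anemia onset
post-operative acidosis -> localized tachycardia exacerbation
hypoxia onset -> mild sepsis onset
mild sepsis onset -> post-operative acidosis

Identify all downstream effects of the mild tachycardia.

the hypotension, the nocturnal anemia onset, the post-operative hyperglycemia episode, the progressive hyperglycemia onset

Direct effects: the post-operative hyperglycemia episode.
2 steps out: the nocturnal anemia onset.
3 steps out: the hypotension.
4 steps out: the progressive hyperglycemia onset.
Not reachable from it: the severe hyperglycemia onset, the hypoxia onset, the mild sepsis onset, the post-operative acidosis, the systemic hypoxia episode, the localized tachycardia exacerbation.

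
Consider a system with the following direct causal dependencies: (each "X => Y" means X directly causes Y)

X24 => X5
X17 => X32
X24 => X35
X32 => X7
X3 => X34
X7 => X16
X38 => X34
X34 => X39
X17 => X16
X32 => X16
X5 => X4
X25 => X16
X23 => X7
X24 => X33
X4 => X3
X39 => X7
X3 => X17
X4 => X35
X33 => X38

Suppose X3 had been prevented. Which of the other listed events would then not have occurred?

X17, X32

Downstream of X3: X17, X34, X32, X39, X7, X16.
Of those, still caused via another path: X34, X39, X7, X16.
The remainder have no surviving cause.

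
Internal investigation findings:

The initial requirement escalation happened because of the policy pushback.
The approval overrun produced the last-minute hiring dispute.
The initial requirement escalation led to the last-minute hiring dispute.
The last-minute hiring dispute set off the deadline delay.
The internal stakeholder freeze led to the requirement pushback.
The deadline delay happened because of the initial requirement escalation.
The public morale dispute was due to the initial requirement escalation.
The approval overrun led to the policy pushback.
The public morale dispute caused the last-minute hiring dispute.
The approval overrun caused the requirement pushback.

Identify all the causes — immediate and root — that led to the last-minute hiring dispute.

the approval overrun, the initial requirement escalation, the policy pushback, the public morale dispute

Immediate causes of the last-minute hiring dispute: the approval overrun, the initial requirement escalation, the public morale dispute.
Further upstream: the policy pushback.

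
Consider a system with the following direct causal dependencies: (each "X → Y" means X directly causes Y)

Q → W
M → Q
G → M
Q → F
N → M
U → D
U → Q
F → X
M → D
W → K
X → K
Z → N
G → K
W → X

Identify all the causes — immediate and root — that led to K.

F, G, M, N, Q, U, W, X, Z

Immediate causes of K: G, W, X.
Further upstream: U, Z, N, M, Q, F.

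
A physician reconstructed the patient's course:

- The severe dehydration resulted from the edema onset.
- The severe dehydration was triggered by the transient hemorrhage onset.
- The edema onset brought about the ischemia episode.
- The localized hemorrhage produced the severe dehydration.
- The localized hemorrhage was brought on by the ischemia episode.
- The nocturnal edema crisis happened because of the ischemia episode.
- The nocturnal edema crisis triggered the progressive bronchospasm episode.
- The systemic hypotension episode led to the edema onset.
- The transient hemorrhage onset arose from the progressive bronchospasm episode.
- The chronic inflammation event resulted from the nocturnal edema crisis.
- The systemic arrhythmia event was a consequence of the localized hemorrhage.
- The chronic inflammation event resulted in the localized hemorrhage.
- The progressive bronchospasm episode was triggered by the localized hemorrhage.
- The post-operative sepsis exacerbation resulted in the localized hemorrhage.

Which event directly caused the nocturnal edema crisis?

the ischemia episode

Upstream contributors include the systemic hypotension episode, the edema onset, but only the ischemia episode feeds directly into the nocturnal edema crisis.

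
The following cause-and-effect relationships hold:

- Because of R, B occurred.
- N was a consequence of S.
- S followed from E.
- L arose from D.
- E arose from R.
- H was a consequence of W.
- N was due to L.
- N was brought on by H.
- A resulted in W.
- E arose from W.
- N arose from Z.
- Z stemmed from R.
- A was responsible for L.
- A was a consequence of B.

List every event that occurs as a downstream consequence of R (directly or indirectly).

A, B, E, H, L, N, S, W, Z

Direct effects: B, Z, E.
2 steps out: A, S, N.
3 steps out: W, L.
4 steps out: H.
Not reachable from it: D.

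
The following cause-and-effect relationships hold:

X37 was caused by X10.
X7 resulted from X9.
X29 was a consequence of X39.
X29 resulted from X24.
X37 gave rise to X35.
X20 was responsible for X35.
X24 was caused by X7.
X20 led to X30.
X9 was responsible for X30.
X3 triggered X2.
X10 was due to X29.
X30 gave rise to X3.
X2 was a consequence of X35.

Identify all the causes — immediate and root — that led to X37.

Immediate cause of X37: X10.
Further upstream: X9, X7, X24, X39, X29.

X10, X24, X29, X39, X7, X9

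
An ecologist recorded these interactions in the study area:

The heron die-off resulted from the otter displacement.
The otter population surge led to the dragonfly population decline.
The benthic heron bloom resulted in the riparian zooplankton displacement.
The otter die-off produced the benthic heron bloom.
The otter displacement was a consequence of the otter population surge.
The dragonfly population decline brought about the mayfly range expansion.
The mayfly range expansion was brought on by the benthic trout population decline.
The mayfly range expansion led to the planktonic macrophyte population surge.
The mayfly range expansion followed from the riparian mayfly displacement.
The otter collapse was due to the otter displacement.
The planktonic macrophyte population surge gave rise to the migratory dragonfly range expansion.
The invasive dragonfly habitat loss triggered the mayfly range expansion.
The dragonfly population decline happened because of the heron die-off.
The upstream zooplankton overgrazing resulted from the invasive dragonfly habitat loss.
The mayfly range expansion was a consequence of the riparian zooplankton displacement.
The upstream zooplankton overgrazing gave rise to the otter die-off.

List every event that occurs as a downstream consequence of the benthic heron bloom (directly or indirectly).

Direct effects: the riparian zooplankton displacement.
2 steps out: the mayfly range expansion.
3 steps out: the planktonic macrophyte population surge.
4 steps out: the migratory dragonfly range expansion.
Not reachable from it: the otter population surge, the invasive dragonfly habitat loss, the otter displacement, the upstream zooplankton overgrazing, the heron die-off, the riparian mayfly displacement, the otter die-off, the otter collapse, the benthic trout population decline, the dragonfly population decline.

the mayfly range expansion, the migratory dragonfly range expansion, the planktonic macrophyte population surge, the riparian zooplankton displacement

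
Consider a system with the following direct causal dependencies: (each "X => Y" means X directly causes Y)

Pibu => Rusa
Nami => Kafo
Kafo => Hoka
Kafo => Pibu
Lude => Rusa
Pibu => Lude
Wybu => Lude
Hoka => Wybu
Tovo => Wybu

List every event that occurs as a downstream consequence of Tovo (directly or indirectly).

Direct effects: Wybu.
2 steps out: Lude.
3 steps out: Rusa.
Not reachable from it: Nami, Kafo, Pibu, Hoka.

Lude, Rusa, Wybu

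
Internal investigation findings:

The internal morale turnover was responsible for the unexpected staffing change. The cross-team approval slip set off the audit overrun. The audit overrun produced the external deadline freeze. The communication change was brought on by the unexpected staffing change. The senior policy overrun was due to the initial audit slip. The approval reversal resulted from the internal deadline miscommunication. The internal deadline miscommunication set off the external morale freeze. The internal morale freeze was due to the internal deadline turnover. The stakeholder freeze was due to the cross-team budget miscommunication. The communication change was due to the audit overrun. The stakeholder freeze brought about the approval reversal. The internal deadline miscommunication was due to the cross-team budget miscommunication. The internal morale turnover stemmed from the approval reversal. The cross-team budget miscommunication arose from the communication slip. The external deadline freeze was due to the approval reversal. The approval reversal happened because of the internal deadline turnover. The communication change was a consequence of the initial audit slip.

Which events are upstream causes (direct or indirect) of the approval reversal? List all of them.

the communication slip, the cross-team budget miscommunication, the internal deadline miscommunication, the internal deadline turnover, the stakeholder freeze

Immediate causes of the approval reversal: the internal deadline turnover, the internal deadline miscommunication, the stakeholder freeze.
Further upstream: the communication slip, the cross-team budget miscommunication.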